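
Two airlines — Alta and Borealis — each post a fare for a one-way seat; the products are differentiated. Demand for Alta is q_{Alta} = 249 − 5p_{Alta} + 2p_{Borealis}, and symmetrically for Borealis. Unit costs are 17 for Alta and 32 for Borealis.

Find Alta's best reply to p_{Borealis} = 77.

48.8

Alta's profit: π = (p_{Alta} − 17)(249 − 5p_{Alta} + 2p_{Borealis}).
∂π/∂p_{Alta} = 334 − 10p_{Alta} + 2p_{Borealis} = 0 ⇒ p_{Alta} = 33.4 + 0.2p_{Borealis}.
At p_{Borealis} = 77: p_{Alta} = 33.4 + 0.2·77 = 48.8.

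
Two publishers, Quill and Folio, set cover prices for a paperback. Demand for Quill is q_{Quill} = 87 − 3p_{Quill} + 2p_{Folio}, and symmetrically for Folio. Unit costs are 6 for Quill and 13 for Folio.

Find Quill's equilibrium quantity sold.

Quill's profit: π = (p_{Quill} − 6)(87 − 3p_{Quill} + 2p_{Folio}).
∂π/∂p_{Quill} = 105 − 6p_{Quill} + 2p_{Folio} = 0 ⇒ p_{Quill} = 17.5 + (1/3)p_{Folio}.
Similarly p_{Folio} = 21 + (1/3)p_{Quill}.
Substituting the second reaction function into the first: p_{Quill} = 17.5 + (1/3)(21 + (1/3)p_{Quill}), which gives (8/9)p_{Quill} = 24.5 ⇒ p_{Quill} = 27.5625.
Then p_{Folio} = 21 + (1/3)·27.5625 = 30.1875.
q_{Quill} = 87 − 3·27.5625 + 2·30.1875 = 64.6875.

64.6875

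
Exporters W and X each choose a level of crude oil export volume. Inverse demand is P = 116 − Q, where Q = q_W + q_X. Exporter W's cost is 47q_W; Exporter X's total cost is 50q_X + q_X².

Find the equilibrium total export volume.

Exporter W's profit: π = q_W(116 − (q_W + q_X)) − 47q_W.
∂π/∂q_W = 69 − 2q_W − q_X = 0, so q_W = 34.5 − 0.5q_X.
For X: ∂π/∂q_X = 66 − 4q_X − q_W = 0 ⇒ q_X = 16.5 − 0.25q_W.
Substituting the second reaction function into the first: q_W = 34.5 − 0.5(16.5 − 0.25q_W), which gives 0.875q_W = 26.25 ⇒ q_W = 30.
Then q_X = 16.5 − 0.25·30 = 9.
Total export volume: 30 + 9 = 39.

39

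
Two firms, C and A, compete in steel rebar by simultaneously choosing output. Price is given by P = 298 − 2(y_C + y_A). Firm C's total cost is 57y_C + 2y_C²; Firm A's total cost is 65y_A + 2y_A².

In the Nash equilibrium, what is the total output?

Firm C's profit: π = y_C(298 − 2(y_C + y_A)) − 57y_C − 2y_C².
∂π/∂y_C = 241 − 8y_C − 2y_A = 0, so y_C = 30.125 − 0.25y_A.
By the same steps for A: y_A = 29.125 − 0.25y_C.
Plugging y_A into C's best response: y_C = 30.125 − 0.25(29.125 − 0.25y_C) ⇒ 0.9375y_C = 731/32, so y_C = 731/30.
Then y_A = 29.125 − 0.25·(731/30) = 691/30.
Total output: 731/30 + 691/30 = 47.4.

47.4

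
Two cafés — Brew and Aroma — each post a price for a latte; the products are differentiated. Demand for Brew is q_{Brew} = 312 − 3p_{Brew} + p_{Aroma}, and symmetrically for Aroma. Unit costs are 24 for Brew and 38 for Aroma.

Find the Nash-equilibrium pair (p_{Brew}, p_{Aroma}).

78, 84

Brew's profit: π = (p_{Brew} − 24)(312 − 3p_{Brew} + p_{Aroma}).
∂π/∂p_{Brew} = 384 − 6p_{Brew} + p_{Aroma} = 0 ⇒ p_{Brew} = 64 + (1/6)p_{Aroma}.
Similarly p_{Aroma} = 71 + (1/6)p_{Brew}.
Substituting the second reaction function into the first: p_{Brew} = 64 + (1/6)(71 + (1/6)p_{Brew}), which gives (35/36)p_{Brew} = 455/6 ⇒ p_{Brew} = 78.
Then p_{Aroma} = 71 + (1/6)·78 = 84.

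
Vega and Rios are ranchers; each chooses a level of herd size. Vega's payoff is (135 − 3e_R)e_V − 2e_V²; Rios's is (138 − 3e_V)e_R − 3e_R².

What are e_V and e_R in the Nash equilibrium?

26.4, 9.8

Expanding Vega's payoff: 135e_V − 3e_Re_V − 2e_V².
∂π/∂e_V = 135 − 3e_R − 4e_V = 0, so e_V = 33.75 − 0.75e_R.
Likewise for Rios: e_R = 23 − 0.5e_V.
Solving the two reaction functions simultaneously: (1 − (−0.75)(−0.5))e_V = 33.75 − 0.75·23, so 0.625e_V = 16.5 and e_V = 26.4.
Then e_R = 23 − 0.5·26.4 = 9.8.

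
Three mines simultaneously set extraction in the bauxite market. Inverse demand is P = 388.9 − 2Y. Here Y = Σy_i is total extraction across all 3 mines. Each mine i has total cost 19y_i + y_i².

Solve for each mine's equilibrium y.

36.99

A representative mine's profit is π_i = y_i(388.9 − 2Y) − 19y_i − y_i², with Y = y_i + Σ_{j≠i} y_j.
First-order condition: 369.9 − 6y_i − 2Σ_{j≠i} y_j = 0.
Imposing symmetry (y_j = y for all j) turns Σ_{j≠i} y_j into 2y, so 369.9 = 10y and y = 36.99.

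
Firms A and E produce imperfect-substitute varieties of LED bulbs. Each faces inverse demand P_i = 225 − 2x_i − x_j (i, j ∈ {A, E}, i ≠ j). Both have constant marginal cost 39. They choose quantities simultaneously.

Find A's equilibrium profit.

Firm A's profit: π = x_A(225 − 2x_A − x_E) − 39x_A.
∂π/∂x_A = 186 − 4x_A − x_E = 0 ⇒ x_A = 46.5 − 0.25x_E.
Setting x_A = x_E in the reaction function: x_A = 46.5 − 0.25x_A, so x_A = 46.5 / 1.25 = 37.2.
P_A = 225 − 2·37.2 − 37.2 = 113.4.
Profit = (113.4 − 39)·37.2 = 2767.68.

2767.68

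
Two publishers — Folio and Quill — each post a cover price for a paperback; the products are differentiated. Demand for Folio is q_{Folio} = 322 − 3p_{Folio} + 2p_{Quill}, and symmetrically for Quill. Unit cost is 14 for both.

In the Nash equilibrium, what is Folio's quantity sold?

231

Folio's profit: π = (p_{Folio} − 14)(322 − 3p_{Folio} + 2p_{Quill}).
∂π/∂p_{Folio} = 364 − 6p_{Folio} + 2p_{Quill} = 0 ⇒ p_{Folio} = 182/3 + (1/3)p_{Quill}.
By symmetry p_{Quill} = p_{Folio}; substituting into the reaction function, (2/3)p_{Folio} = 182/3 and p_{Folio} = 91.
q_{Folio} = 322 − 3·91 + 2·91 = 231.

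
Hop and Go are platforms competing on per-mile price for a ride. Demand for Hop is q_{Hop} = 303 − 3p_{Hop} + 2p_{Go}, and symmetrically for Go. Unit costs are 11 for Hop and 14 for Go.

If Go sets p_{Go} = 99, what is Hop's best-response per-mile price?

Hop's profit: π = (p_{Hop} − 11)(303 − 3p_{Hop} + 2p_{Go}).
∂π/∂p_{Hop} = 336 − 6p_{Hop} + 2p_{Go} = 0 ⇒ p_{Hop} = 56 + (1/3)p_{Go}.
At p_{Go} = 99: p_{Hop} = 56 + (1/3)·99 = 89.

89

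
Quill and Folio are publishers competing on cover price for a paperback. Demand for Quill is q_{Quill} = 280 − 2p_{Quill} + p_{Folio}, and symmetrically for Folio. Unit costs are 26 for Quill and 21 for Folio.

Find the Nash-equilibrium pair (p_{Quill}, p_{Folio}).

110, 108

Quill's profit: π = (p_{Quill} − 26)(280 − 2p_{Quill} + p_{Folio}).
∂π/∂p_{Quill} = 332 − 4p_{Quill} + p_{Folio} = 0 ⇒ p_{Quill} = 83 + 0.25p_{Folio}.
Similarly p_{Folio} = 80.5 + 0.25p_{Quill}.
Plugging p_{Folio} into Quill's best response: p_{Quill} = 83 + 0.25(80.5 + 0.25p_{Quill}) ⇒ 0.9375p_{Quill} = 103.125, so p_{Quill} = 110.
Then p_{Folio} = 80.5 + 0.25·110 = 108.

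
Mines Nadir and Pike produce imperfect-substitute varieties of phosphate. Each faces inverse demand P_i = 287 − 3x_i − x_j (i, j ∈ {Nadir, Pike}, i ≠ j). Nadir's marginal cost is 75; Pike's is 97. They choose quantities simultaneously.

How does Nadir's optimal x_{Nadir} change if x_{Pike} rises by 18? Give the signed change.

Mine Nadir's profit: π = x_{Nadir}(287 − 3x_{Nadir} − x_{Pike}) − 75x_{Nadir}.
∂π/∂x_{Nadir} = 212 − 6x_{Nadir} − x_{Pike} = 0 ⇒ x_{Nadir} = 106/3 − (1/6)x_{Pike}.
The reaction-function slope is −1/6, so an 18-unit rise in x_{Pike} moves x_{Nadir} by −1/6 × 18 = −3. Nadir's best response falls — the actions are strategic substitutes.

-3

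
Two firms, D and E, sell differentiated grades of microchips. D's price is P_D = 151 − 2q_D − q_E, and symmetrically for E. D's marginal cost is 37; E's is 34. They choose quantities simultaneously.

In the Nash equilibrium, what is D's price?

Firm D's profit: π = q_D(151 − 2q_D − q_E) − 37q_D.
∂π/∂q_D = 114 − 4q_D − q_E = 0 ⇒ q_D = 28.5 − 0.25q_E.
Similarly q_E = 29.25 − 0.25q_D.
Plugging q_E into D's best response: q_D = 28.5 − 0.25(29.25 − 0.25q_D) ⇒ 0.9375q_D = 21.1875, so q_D = 22.6.
Then q_E = 29.25 − 0.25·22.6 = 23.6.
P_D = 151 − 2·22.6 − 23.6 = 82.2.

82.2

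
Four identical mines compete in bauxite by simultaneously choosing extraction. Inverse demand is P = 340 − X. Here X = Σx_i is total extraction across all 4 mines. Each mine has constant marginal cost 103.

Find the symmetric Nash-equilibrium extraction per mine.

47.4

A representative mine's profit is π_i = x_i(340 − X) − 103x_i, with X = x_i + Σ_{j≠i} x_j.
First-order condition: 237 − 2x_i − Σ_{j≠i} x_j = 0.
With identical mines, set every x_j = x: then 237 − 2x − 3x = 0, i.e. x = 237/5 = 47.4.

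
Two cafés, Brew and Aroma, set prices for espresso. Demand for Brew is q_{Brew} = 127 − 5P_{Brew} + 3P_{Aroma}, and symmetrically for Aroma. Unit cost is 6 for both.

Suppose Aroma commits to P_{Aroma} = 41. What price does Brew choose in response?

Brew's profit: π = (P_{Brew} − 6)(127 − 5P_{Brew} + 3P_{Aroma}).
∂π/∂P_{Brew} = 157 − 10P_{Brew} + 3P_{Aroma} = 0 ⇒ P_{Brew} = 15.7 + 0.3P_{Aroma}.
At P_{Aroma} = 41: P_{Brew} = 15.7 + 0.3·41 = 28.

28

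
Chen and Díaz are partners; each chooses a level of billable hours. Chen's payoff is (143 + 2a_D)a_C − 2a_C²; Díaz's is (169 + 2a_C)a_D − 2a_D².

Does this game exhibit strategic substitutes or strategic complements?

Expanding Chen's payoff: 143a_C + 2a_Da_C − 2a_C².
∂π/∂a_C = 143 + 2a_D − 4a_C = 0, so a_C = 35.75 + 0.5a_D.
The best-response slope da_C/da_D = 0.5 > 0: the reaction function is upward-sloping, so the choices are strategic complements.

strategic complements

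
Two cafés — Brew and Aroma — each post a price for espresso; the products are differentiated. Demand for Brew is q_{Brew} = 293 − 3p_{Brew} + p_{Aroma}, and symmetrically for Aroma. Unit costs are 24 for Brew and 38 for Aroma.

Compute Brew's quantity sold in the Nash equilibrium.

150.6

Brew's profit: π = (p_{Brew} − 24)(293 − 3p_{Brew} + p_{Aroma}).
∂π/∂p_{Brew} = 365 − 6p_{Brew} + p_{Aroma} = 0 ⇒ p_{Brew} = 365/6 + (1/6)p_{Aroma}.
Similarly p_{Aroma} = 407/6 + (1/6)p_{Brew}.
Plugging p_{Aroma} into Brew's best response: p_{Brew} = 365/6 + (1/6)(407/6 + (1/6)p_{Brew}) ⇒ (35/36)p_{Brew} = 2597/36, so p_{Brew} = 74.2.
Then p_{Aroma} = 407/6 + (1/6)·74.2 = 80.2.
q_{Brew} = 293 − 3·74.2 + 80.2 = 150.6.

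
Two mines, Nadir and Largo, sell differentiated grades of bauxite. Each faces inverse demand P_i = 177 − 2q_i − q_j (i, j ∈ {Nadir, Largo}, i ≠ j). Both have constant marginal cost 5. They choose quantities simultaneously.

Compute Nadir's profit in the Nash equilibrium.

2366.72

Mine Nadir's profit: π = q_{Nadir}(177 − 2q_{Nadir} − q_{Largo}) − 5q_{Nadir}.
∂π/∂q_{Nadir} = 172 − 4q_{Nadir} − q_{Largo} = 0 ⇒ q_{Nadir} = 43 − 0.25q_{Largo}.
By symmetry q_{Largo} = q_{Nadir}; substituting into the reaction function, 1.25q_{Nadir} = 43 and q_{Nadir} = 34.4.
P_{Nadir} = 177 − 2·34.4 − 34.4 = 73.8.
Profit = (73.8 − 5)·34.4 = 2366.72.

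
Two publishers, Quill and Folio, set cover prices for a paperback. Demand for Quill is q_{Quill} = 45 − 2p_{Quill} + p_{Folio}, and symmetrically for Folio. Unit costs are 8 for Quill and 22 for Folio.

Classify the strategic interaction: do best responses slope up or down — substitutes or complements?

strategic complements

Quill's profit: π = (p_{Quill} − 8)(45 − 2p_{Quill} + p_{Folio}).
∂π/∂p_{Quill} = 61 − 4p_{Quill} + p_{Folio} = 0 ⇒ p_{Quill} = 15.25 + 0.25p_{Folio}.
The best-response slope dp_{Quill}/dp_{Folio} = 0.25 > 0: the reaction function is upward-sloping, so the choices are strategic complements.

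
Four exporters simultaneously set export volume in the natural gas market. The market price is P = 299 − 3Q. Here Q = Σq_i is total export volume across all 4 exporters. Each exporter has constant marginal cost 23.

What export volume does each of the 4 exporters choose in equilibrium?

A representative exporter's profit is π_i = q_i(299 − 3Q) − 23q_i, with Q = q_i + Σ_{j≠i} q_j.
First-order condition: 276 − 6q_i − 3Σ_{j≠i} q_j = 0.
With identical exporters, set every q_j = q: then 276 − 6q − 9q = 0, i.e. q = 276/15 = 18.4.

18.4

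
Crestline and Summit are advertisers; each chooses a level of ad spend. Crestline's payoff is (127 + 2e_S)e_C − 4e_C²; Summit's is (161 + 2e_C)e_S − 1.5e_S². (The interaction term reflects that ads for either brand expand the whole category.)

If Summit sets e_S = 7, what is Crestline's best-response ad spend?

17.625

Expanding Crestline's payoff: 127e_C + 2e_Se_C − 4e_C².
∂π/∂e_C = 127 + 2e_S − 8e_C = 0, so e_C = 15.875 + 0.25e_S.
At e_S = 7: e_C = 15.875 + 0.25·7 = 17.625.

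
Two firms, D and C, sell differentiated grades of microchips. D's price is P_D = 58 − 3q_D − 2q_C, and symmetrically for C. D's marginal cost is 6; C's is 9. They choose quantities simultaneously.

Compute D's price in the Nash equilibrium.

Firm D's profit: π = q_D(58 − 3q_D − 2q_C) − 6q_D.
∂π/∂q_D = 52 − 6q_D − 2q_C = 0 ⇒ q_D = 26/3 − (1/3)q_C.
Similarly q_C = 49/6 − (1/3)q_D.
Substituting the second reaction function into the first: q_D = 26/3 − (1/3)(49/6 − (1/3)q_D), which gives (8/9)q_D = 107/18 ⇒ q_D = 6.6875.
Then q_C = 49/6 − (1/3)·6.6875 = 5.9375.
P_D = 58 − 3·6.6875 − 2·5.9375 = 26.0625.

26.0625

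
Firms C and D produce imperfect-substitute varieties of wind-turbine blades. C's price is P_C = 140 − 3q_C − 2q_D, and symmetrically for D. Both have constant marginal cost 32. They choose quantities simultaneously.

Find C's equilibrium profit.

546.75

Firm C's profit: π = q_C(140 − 3q_C − 2q_D) − 32q_C.
∂π/∂q_C = 108 − 6q_C − 2q_D = 0 ⇒ q_C = 18 − (1/3)q_D.
By symmetry q_D = q_C; substituting into the reaction function, (4/3)q_C = 18 and q_C = 13.5.
P_C = 140 − 3·13.5 − 2·13.5 = 72.5.
Profit = (72.5 − 32)·13.5 = 546.75.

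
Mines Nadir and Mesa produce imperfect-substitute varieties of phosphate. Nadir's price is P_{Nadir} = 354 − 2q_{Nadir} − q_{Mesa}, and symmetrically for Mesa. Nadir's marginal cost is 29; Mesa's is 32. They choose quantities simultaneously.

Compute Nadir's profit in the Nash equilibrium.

Mine Nadir's profit: π = q_{Nadir}(354 − 2q_{Nadir} − q_{Mesa}) − 29q_{Nadir}.
∂π/∂q_{Nadir} = 325 − 4q_{Nadir} − q_{Mesa} = 0 ⇒ q_{Nadir} = 81.25 − 0.25q_{Mesa}.
Similarly q_{Mesa} = 80.5 − 0.25q_{Nadir}.
Substituting the second reaction function into the first: q_{Nadir} = 81.25 − 0.25(80.5 − 0.25q_{Nadir}), which gives 0.9375q_{Nadir} = 61.125 ⇒ q_{Nadir} = 65.2.
Then q_{Mesa} = 80.5 − 0.25·65.2 = 64.2.
P_{Nadir} = 354 − 2·65.2 − 64.2 = 159.4.
Profit = (159.4 − 29)·65.2 = 8502.08.

8502.08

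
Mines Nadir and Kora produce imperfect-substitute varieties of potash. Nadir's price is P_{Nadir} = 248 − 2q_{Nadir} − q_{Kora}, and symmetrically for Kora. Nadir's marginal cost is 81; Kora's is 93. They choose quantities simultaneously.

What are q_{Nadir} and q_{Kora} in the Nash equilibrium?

34.2, 30.2

Mine Nadir's profit: π = q_{Nadir}(248 − 2q_{Nadir} − q_{Kora}) − 81q_{Nadir}.
∂π/∂q_{Nadir} = 167 − 4q_{Nadir} − q_{Kora} = 0 ⇒ q_{Nadir} = 41.75 − 0.25q_{Kora}.
Similarly q_{Kora} = 38.75 − 0.25q_{Nadir}.
Substituting the second reaction function into the first: q_{Nadir} = 41.75 − 0.25(38.75 − 0.25q_{Nadir}), which gives 0.9375q_{Nadir} = 32.0625 ⇒ q_{Nadir} = 34.2.
Then q_{Kora} = 38.75 − 0.25·34.2 = 30.2.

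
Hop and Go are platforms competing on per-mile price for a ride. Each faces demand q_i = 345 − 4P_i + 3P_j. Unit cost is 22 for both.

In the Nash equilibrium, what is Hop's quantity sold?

Hop's profit: π = (P_{Hop} − 22)(345 − 4P_{Hop} + 3P_{Go}).
∂π/∂P_{Hop} = 433 − 8P_{Hop} + 3P_{Go} = 0 ⇒ P_{Hop} = 54.125 + 0.375P_{Go}.
By symmetry P_{Go} = P_{Hop}; substituting into the reaction function, 0.625P_{Hop} = 54.125 and P_{Hop} = 86.6.
q_{Hop} = 345 − 4·86.6 + 3·86.6 = 258.4.

258.4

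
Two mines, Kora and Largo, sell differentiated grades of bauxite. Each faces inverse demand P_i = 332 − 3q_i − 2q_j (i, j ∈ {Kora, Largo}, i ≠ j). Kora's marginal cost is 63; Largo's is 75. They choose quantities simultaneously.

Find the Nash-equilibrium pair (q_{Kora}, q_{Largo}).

34.375, 31.375

Mine Kora's profit: π = q_{Kora}(332 − 3q_{Kora} − 2q_{Largo}) − 63q_{Kora}.
∂π/∂q_{Kora} = 269 − 6q_{Kora} − 2q_{Largo} = 0 ⇒ q_{Kora} = 269/6 − (1/3)q_{Largo}.
Similarly q_{Largo} = 257/6 − (1/3)q_{Kora}.
Substituting the second reaction function into the first: q_{Kora} = 269/6 − (1/3)(257/6 − (1/3)q_{Kora}), which gives (8/9)q_{Kora} = 275/9 ⇒ q_{Kora} = 34.375.
Then q_{Largo} = 257/6 − (1/3)·34.375 = 31.375.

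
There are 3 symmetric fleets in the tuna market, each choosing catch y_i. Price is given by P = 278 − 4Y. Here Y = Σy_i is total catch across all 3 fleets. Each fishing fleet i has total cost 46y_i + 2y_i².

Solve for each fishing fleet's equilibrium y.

11.6

A representative fishing fleet's profit is π_i = y_i(278 − 4Y) − 46y_i − 2y_i², with Y = y_i + Σ_{j≠i} y_j.
First-order condition: 232 − 12y_i − 4Σ_{j≠i} y_j = 0.
In a symmetric equilibrium every fishing fleet chooses the same y, so Σ_{j≠i} y_j = 2y. The condition becomes 232 − 20y = 0, giving y = 232/20 = 11.6.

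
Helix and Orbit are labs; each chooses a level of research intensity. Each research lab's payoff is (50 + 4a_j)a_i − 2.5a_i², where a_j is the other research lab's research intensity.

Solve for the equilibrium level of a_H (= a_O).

50

Helix's payoff is (50 + 4a_O)a_H − 2.5a_H².
∂π/∂a_H = 50 + 4a_O − 5a_H = 0, so a_H = 10 + 0.8a_O.
Setting a_H = a_O in the reaction function: a_H = 10 + 0.8a_H, so a_H = 10 / 0.2 = 50.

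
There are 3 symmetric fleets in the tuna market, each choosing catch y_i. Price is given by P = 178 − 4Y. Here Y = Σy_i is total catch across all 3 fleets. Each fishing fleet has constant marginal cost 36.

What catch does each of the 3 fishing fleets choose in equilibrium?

A representative fishing fleet's profit is π_i = y_i(178 − 4Y) − 36y_i, with Y = y_i + Σ_{j≠i} y_j.
First-order condition: 142 − 8y_i − 4Σ_{j≠i} y_j = 0.
In a symmetric equilibrium every fishing fleet chooses the same y, so Σ_{j≠i} y_j = 2y. The condition becomes 142 − 16y = 0, giving y = 142/16 = 8.875.

8.875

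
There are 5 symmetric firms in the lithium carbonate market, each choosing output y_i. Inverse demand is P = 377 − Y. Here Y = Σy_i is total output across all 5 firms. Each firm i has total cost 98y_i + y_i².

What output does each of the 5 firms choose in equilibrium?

34.875

A representative firm's profit is π_i = y_i(377 − Y) − 98y_i − y_i², with Y = y_i + Σ_{j≠i} y_j.
First-order condition: 279 − 4y_i − Σ_{j≠i} y_j = 0.
Imposing symmetry (y_j = y for all j) turns Σ_{j≠i} y_j into 4y, so 279 = 8y and y = 34.875.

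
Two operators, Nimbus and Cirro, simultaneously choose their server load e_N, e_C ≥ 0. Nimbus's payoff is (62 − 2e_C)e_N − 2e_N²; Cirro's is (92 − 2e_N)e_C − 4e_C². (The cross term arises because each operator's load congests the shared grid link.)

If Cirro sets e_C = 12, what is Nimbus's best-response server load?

9.5

Expanding Nimbus's payoff: 62e_N − 2e_Ce_N − 2e_N².
∂π/∂e_N = 62 − 2e_C − 4e_N = 0, so e_N = 15.5 − 0.5e_C.
At e_C = 12: e_N = 15.5 − 0.5·12 = 9.5.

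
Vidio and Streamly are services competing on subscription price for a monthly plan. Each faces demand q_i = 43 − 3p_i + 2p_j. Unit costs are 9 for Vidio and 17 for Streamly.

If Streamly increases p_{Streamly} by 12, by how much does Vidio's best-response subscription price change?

Vidio's profit: π = (p_{Vidio} − 9)(43 − 3p_{Vidio} + 2p_{Streamly}).
∂π/∂p_{Vidio} = 70 − 6p_{Vidio} + 2p_{Streamly} = 0 ⇒ p_{Vidio} = 35/3 + (1/3)p_{Streamly}.
The reaction-function slope is 1/3, so a 12-unit rise in p_{Streamly} moves p_{Vidio} by 1/3 × 12 = 4. Vidio's best response rises — the actions are strategic complements.

4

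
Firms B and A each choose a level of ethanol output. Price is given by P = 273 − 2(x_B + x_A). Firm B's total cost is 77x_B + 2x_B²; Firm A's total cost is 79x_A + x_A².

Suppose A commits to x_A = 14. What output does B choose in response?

21

Firm B's profit: π = x_B(273 − 2(x_B + x_A)) − 77x_B − 2x_B².
∂π/∂x_B = 196 − 8x_B − 2x_A = 0, so x_B = 24.5 − 0.25x_A.
At x_A = 14: x_B = 24.5 − 0.25·14 = 21.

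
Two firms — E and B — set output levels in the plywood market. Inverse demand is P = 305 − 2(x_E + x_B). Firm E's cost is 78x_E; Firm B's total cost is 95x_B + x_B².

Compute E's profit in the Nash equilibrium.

4436.82

Firm E's profit: π = x_E(305 − 2(x_E + x_B)) − 78x_E.
∂π/∂x_E = 227 − 4x_E − 2x_B = 0, so x_E = 56.75 − 0.5x_B.
For B: ∂π/∂x_B = 210 − 6x_B − 2x_E = 0 ⇒ x_B = 35 − (1/3)x_E.
Plugging x_B into E's best response: x_E = 56.75 − 0.5(35 − (1/3)x_E) ⇒ (5/6)x_E = 39.25, so x_E = 47.1.
Then x_B = 35 − (1/3)·47.1 = 19.3.
Price P = 305 − 2·66.4 = 172.2.
E's profit: (172.2 − 78)·47.1 = 4436.82.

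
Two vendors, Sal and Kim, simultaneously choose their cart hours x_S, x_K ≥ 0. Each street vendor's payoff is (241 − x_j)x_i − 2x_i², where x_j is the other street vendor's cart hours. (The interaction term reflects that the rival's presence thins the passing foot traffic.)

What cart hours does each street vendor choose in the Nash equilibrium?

48.2

Sal's payoff is (241 − x_K)x_S − 2x_S².
∂π/∂x_S = 241 − x_K − 4x_S = 0, so x_S = 60.25 − 0.25x_K.
The game is symmetric, so in equilibrium x_K = x_S: the reaction function gives 1.25x_S = 60.25, hence x_S = 48.2.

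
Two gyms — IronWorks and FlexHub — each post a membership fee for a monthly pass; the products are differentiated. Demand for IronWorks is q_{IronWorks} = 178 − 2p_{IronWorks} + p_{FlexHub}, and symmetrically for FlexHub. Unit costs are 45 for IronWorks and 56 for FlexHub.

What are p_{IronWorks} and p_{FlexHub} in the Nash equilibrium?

IronWorks's profit: π = (p_{IronWorks} − 45)(178 − 2p_{IronWorks} + p_{FlexHub}).
∂π/∂p_{IronWorks} = 268 − 4p_{IronWorks} + p_{FlexHub} = 0 ⇒ p_{IronWorks} = 67 + 0.25p_{FlexHub}.
Similarly p_{FlexHub} = 72.5 + 0.25p_{IronWorks}.
Plugging p_{FlexHub} into IronWorks's best response: p_{IronWorks} = 67 + 0.25(72.5 + 0.25p_{IronWorks}) ⇒ 0.9375p_{IronWorks} = 85.125, so p_{IronWorks} = 90.8.
Then p_{FlexHub} = 72.5 + 0.25·90.8 = 95.2.

90.8, 95.2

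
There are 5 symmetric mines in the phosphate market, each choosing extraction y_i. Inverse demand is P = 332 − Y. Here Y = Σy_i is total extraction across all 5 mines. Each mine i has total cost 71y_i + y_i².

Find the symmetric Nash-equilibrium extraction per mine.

32.625

A representative mine's profit is π_i = y_i(332 − Y) − 71y_i − y_i², with Y = y_i + Σ_{j≠i} y_j.
First-order condition: 261 − 4y_i − Σ_{j≠i} y_j = 0.
In a symmetric equilibrium every mine chooses the same y, so Σ_{j≠i} y_j = 4y. The condition becomes 261 − 8y = 0, giving y = 261/8 = 32.625.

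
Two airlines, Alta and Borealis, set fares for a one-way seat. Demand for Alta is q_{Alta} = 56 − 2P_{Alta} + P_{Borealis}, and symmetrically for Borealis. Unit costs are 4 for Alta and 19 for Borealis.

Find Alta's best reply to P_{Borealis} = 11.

Alta's profit: π = (P_{Alta} − 4)(56 − 2P_{Alta} + P_{Borealis}).
∂π/∂P_{Alta} = 64 − 4P_{Alta} + P_{Borealis} = 0 ⇒ P_{Alta} = 16 + 0.25P_{Borealis}.
At P_{Borealis} = 11: P_{Alta} = 16 + 0.25·11 = 18.75.

18.75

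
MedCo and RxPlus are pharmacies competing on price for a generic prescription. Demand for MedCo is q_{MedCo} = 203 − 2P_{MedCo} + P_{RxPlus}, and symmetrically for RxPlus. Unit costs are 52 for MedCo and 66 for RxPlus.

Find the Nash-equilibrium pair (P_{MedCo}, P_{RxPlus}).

MedCo's profit: π = (P_{MedCo} − 52)(203 − 2P_{MedCo} + P_{RxPlus}).
∂π/∂P_{MedCo} = 307 − 4P_{MedCo} + P_{RxPlus} = 0 ⇒ P_{MedCo} = 76.75 + 0.25P_{RxPlus}.
Similarly P_{RxPlus} = 83.75 + 0.25P_{MedCo}.
Plugging P_{RxPlus} into MedCo's best response: P_{MedCo} = 76.75 + 0.25(83.75 + 0.25P_{MedCo}) ⇒ 0.9375P_{MedCo} = 97.6875, so P_{MedCo} = 104.2.
Then P_{RxPlus} = 83.75 + 0.25·104.2 = 109.8.

104.2, 109.8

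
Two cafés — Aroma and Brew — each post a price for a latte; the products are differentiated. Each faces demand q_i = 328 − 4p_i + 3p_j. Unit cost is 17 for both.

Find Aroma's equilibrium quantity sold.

Aroma's profit: π = (p_{Aroma} − 17)(328 − 4p_{Aroma} + 3p_{Brew}).
∂π/∂p_{Aroma} = 396 − 8p_{Aroma} + 3p_{Brew} = 0 ⇒ p_{Aroma} = 49.5 + 0.375p_{Brew}.
The game is symmetric, so in equilibrium p_{Brew} = p_{Aroma}: the reaction function gives 0.625p_{Aroma} = 49.5, hence p_{Aroma} = 79.2.
q_{Aroma} = 328 − 4·79.2 + 3·79.2 = 248.8.

248.8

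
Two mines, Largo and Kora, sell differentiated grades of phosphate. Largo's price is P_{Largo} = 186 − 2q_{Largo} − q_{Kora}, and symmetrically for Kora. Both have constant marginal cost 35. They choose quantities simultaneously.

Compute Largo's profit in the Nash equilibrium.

Mine Largo's profit: π = q_{Largo}(186 − 2q_{Largo} − q_{Kora}) − 35q_{Largo}.
∂π/∂q_{Largo} = 151 − 4q_{Largo} − q_{Kora} = 0 ⇒ q_{Largo} = 37.75 − 0.25q_{Kora}.
By symmetry q_{Kora} = q_{Largo}; substituting into the reaction function, 1.25q_{Largo} = 37.75 and q_{Largo} = 30.2.
P_{Largo} = 186 − 2·30.2 − 30.2 = 95.4.
Profit = (95.4 − 35)·30.2 = 1824.08.

1824.08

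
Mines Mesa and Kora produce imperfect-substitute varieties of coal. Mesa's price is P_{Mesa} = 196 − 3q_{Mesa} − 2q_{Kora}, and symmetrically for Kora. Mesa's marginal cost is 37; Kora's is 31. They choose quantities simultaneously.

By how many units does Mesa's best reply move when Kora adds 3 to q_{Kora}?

Mine Mesa's profit: π = q_{Mesa}(196 − 3q_{Mesa} − 2q_{Kora}) − 37q_{Mesa}.
∂π/∂q_{Mesa} = 159 − 6q_{Mesa} − 2q_{Kora} = 0 ⇒ q_{Mesa} = 26.5 − (1/3)q_{Kora}.
The reaction-function slope is −1/3, so a 3-unit rise in q_{Kora} moves q_{Mesa} by −1/3 × 3 = −1. Mesa's best response falls — the actions are strategic substitutes.

-1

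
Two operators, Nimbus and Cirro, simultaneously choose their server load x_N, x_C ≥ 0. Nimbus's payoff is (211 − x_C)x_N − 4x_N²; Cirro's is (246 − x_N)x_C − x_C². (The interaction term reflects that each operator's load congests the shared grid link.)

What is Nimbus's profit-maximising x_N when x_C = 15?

24.5

Expanding Nimbus's payoff: 211x_N − x_Cx_N − 4x_N².
∂π/∂x_N = 211 − x_C − 8x_N = 0, so x_N = 26.375 − 0.125x_C.
At x_C = 15: x_N = 26.375 − 0.125·15 = 24.5.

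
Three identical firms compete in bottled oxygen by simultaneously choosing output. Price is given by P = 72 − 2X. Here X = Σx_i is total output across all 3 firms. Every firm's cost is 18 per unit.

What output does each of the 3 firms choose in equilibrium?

A representative firm's profit is π_i = x_i(72 − 2X) − 18x_i, with X = x_i + Σ_{j≠i} x_j.
First-order condition: 54 − 4x_i − 2Σ_{j≠i} x_j = 0.
Imposing symmetry (x_j = x for all j) turns Σ_{j≠i} x_j into 2x, so 54 = 8x and x = 6.75.

6.75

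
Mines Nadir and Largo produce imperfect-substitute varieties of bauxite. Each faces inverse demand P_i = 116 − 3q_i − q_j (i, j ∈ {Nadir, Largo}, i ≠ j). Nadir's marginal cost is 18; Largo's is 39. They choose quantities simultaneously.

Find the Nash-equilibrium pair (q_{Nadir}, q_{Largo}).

14.6, 10.4

Mine Nadir's profit: π = q_{Nadir}(116 − 3q_{Nadir} − q_{Largo}) − 18q_{Nadir}.
∂π/∂q_{Nadir} = 98 − 6q_{Nadir} − q_{Largo} = 0 ⇒ q_{Nadir} = 49/3 − (1/6)q_{Largo}.
Similarly q_{Largo} = 77/6 − (1/6)q_{Nadir}.
Solving the two reaction functions simultaneously: (1 − (−1/6)(−1/6))q_{Nadir} = 49/3 − (1/6)·(77/6), so (35/36)q_{Nadir} = 511/36 and q_{Nadir} = 14.6.
Then q_{Largo} = 77/6 − (1/6)·14.6 = 10.4.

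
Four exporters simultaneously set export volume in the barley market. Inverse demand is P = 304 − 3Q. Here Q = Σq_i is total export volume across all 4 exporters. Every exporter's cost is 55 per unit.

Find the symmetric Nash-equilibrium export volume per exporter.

A representative exporter's profit is π_i = q_i(304 − 3Q) − 55q_i, with Q = q_i + Σ_{j≠i} q_j.
First-order condition: 249 − 6q_i − 3Σ_{j≠i} q_j = 0.
In a symmetric equilibrium every exporter chooses the same q, so Σ_{j≠i} q_j = 3q. The condition becomes 249 − 15q = 0, giving q = 249/15 = 16.6.

16.6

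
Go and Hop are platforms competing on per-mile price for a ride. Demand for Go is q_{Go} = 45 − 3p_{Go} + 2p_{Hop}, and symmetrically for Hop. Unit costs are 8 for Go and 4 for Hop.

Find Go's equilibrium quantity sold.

Go's profit: π = (p_{Go} − 8)(45 − 3p_{Go} + 2p_{Hop}).
∂π/∂p_{Go} = 69 − 6p_{Go} + 2p_{Hop} = 0 ⇒ p_{Go} = 11.5 + (1/3)p_{Hop}.
Similarly p_{Hop} = 9.5 + (1/3)p_{Go}.
Substituting the second reaction function into the first: p_{Go} = 11.5 + (1/3)(9.5 + (1/3)p_{Go}), which gives (8/9)p_{Go} = 44/3 ⇒ p_{Go} = 16.5.
Then p_{Hop} = 9.5 + (1/3)·16.5 = 15.
q_{Go} = 45 − 3·16.5 + 2·15 = 25.5.

25.5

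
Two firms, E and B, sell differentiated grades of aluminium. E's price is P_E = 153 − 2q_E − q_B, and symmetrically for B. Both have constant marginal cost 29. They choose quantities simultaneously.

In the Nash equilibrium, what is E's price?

Firm E's profit: π = q_E(153 − 2q_E − q_B) − 29q_E.
∂π/∂q_E = 124 − 4q_E − q_B = 0 ⇒ q_E = 31 − 0.25q_B.
The game is symmetric, so in equilibrium q_B = q_E: the reaction function gives 1.25q_E = 31, hence q_E = 24.8.
P_E = 153 − 2·24.8 − 24.8 = 78.6.

78.6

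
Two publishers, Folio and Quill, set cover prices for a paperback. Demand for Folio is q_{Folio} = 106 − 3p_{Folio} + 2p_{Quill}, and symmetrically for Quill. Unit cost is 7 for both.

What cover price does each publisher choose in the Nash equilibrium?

31.75

Folio's profit: π = (p_{Folio} − 7)(106 − 3p_{Folio} + 2p_{Quill}).
∂π/∂p_{Folio} = 127 − 6p_{Folio} + 2p_{Quill} = 0 ⇒ p_{Folio} = 127/6 + (1/3)p_{Quill}.
The game is symmetric, so in equilibrium p_{Quill} = p_{Folio}: the reaction function gives (2/3)p_{Folio} = 127/6, hence p_{Folio} = 31.75.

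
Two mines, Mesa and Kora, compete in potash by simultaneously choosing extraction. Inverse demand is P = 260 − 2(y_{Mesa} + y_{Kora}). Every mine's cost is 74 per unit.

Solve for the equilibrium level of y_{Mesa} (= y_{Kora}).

Mine Mesa's profit: π = y_{Mesa}(260 − 2(y_{Mesa} + y_{Kora})) − 74y_{Mesa}.
∂π/∂y_{Mesa} = 186 − 4y_{Mesa} − 2y_{Kora} = 0, so y_{Mesa} = 46.5 − 0.5y_{Kora}.
Setting y_{Mesa} = y_{Kora} in the reaction function: y_{Mesa} = 46.5 − 0.5y_{Mesa}, so y_{Mesa} = 46.5 / 1.5 = 31.

31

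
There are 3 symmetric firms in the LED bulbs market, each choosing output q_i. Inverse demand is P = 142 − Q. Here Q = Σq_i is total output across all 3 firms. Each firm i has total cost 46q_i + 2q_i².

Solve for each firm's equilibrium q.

A representative firm's profit is π_i = q_i(142 − Q) − 46q_i − 2q_i², with Q = q_i + Σ_{j≠i} q_j.
First-order condition: 96 − 6q_i − Σ_{j≠i} q_j = 0.
Imposing symmetry (q_j = q for all j) turns Σ_{j≠i} q_j into 2q, so 96 = 8q and q = 12.

12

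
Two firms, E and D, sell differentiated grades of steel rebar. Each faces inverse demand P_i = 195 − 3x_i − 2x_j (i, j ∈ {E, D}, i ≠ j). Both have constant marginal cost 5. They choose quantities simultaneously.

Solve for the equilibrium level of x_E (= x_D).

23.75

Firm E's profit: π = x_E(195 − 3x_E − 2x_D) − 5x_E.
∂π/∂x_E = 190 − 6x_E − 2x_D = 0 ⇒ x_E = 95/3 − (1/3)x_D.
The game is symmetric, so in equilibrium x_D = x_E: the reaction function gives (4/3)x_E = 95/3, hence x_E = 23.75.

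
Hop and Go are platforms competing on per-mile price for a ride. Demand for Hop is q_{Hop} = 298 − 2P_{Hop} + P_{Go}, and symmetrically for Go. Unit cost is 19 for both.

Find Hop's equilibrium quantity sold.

Hop's profit: π = (P_{Hop} − 19)(298 − 2P_{Hop} + P_{Go}).
∂π/∂P_{Hop} = 336 − 4P_{Hop} + P_{Go} = 0 ⇒ P_{Hop} = 84 + 0.25P_{Go}.
By symmetry P_{Go} = P_{Hop}; substituting into the reaction function, 0.75P_{Hop} = 84 and P_{Hop} = 112.
q_{Hop} = 298 − 2·112 + 112 = 186.

186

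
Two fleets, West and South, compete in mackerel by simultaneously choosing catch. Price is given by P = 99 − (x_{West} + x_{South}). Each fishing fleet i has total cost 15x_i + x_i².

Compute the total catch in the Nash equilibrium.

33.6

Fishing fleet West's profit: π = x_{West}(99 − (x_{West} + x_{South})) − 15x_{West} − x_{West}².
∂π/∂x_{West} = 84 − 4x_{West} − x_{South} = 0, so x_{West} = 21 − 0.25x_{South}.
By symmetry x_{South} = x_{West}; substituting into the reaction function, 1.25x_{West} = 21 and x_{West} = 16.8.
Total catch: 16.8 + 16.8 = 33.6.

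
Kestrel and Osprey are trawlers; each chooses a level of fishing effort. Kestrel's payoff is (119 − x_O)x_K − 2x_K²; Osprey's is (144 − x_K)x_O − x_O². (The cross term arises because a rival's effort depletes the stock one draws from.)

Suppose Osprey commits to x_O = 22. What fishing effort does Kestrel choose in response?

Expanding Kestrel's payoff: 119x_K − x_Ox_K − 2x_K².
∂π/∂x_K = 119 − x_O − 4x_K = 0, so x_K = 29.75 − 0.25x_O.
At x_O = 22: x_K = 29.75 − 0.25·22 = 24.25.

24.25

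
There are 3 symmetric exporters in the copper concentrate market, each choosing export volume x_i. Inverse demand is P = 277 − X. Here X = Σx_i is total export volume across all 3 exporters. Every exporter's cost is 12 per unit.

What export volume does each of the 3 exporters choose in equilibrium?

66.25

A representative exporter's profit is π_i = x_i(277 − X) − 12x_i, with X = x_i + Σ_{j≠i} x_j.
First-order condition: 265 − 2x_i − Σ_{j≠i} x_j = 0.
In a symmetric equilibrium every exporter chooses the same x, so Σ_{j≠i} x_j = 2x. The condition becomes 265 − 4x = 0, giving x = 265/4 = 66.25.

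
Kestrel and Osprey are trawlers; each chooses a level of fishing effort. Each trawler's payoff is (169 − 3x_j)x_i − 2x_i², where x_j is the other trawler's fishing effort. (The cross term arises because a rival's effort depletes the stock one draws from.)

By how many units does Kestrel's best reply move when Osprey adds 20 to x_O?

-15

Kestrel's payoff is (169 − 3x_O)x_K − 2x_K².
∂π/∂x_K = 169 − 3x_O − 4x_K = 0, so x_K = 42.25 − 0.75x_O.
The reaction-function slope is −0.75, so a 20-unit rise in x_O moves x_K by −0.75 × 20 = −15. Kestrel's best response falls — the actions are strategic substitutes.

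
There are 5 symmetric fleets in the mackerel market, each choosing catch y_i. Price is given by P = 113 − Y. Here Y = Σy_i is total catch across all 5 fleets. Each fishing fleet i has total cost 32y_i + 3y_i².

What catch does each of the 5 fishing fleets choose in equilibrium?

6.75

A representative fishing fleet's profit is π_i = y_i(113 − Y) − 32y_i − 3y_i², with Y = y_i + Σ_{j≠i} y_j.
First-order condition: 81 − 8y_i − Σ_{j≠i} y_j = 0.
With identical fishing fleets, set every y_j = y: then 81 − 8y − 4y = 0, i.e. y = 81/12 = 6.75.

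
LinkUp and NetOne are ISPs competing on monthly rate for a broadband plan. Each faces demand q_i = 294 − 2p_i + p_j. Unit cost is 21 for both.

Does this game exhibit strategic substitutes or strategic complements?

LinkUp's profit: π = (p_{LinkUp} − 21)(294 − 2p_{LinkUp} + p_{NetOne}).
∂π/∂p_{LinkUp} = 336 − 4p_{LinkUp} + p_{NetOne} = 0 ⇒ p_{LinkUp} = 84 + 0.25p_{NetOne}.
The best-response slope dp_{LinkUp}/dp_{NetOne} = 0.25 > 0: the reaction function is upward-sloping, so the choices are strategic complements.

strategic complements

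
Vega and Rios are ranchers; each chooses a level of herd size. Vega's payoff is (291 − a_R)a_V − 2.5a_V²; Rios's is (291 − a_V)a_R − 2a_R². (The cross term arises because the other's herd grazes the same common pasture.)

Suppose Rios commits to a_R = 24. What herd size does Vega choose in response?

Expanding Vega's payoff: 291a_V − a_Ra_V − 2.5a_V².
∂π/∂a_V = 291 − a_R − 5a_V = 0, so a_V = 58.2 − 0.2a_R.
At a_R = 24: a_V = 58.2 − 0.2·24 = 53.4.

53.4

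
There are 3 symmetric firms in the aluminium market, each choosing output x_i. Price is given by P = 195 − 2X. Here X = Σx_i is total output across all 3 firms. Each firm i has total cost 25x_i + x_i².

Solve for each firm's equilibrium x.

17

A representative firm's profit is π_i = x_i(195 − 2X) − 25x_i − x_i², with X = x_i + Σ_{j≠i} x_j.
First-order condition: 170 − 6x_i − 2Σ_{j≠i} x_j = 0.
In a symmetric equilibrium every firm chooses the same x, so Σ_{j≠i} x_j = 2x. The condition becomes 170 − 10x = 0, giving x = 170/10 = 17.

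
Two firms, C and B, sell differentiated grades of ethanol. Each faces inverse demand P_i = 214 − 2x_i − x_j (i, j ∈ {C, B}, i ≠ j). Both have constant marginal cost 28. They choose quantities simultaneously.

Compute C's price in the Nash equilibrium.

102.4

Firm C's profit: π = x_C(214 − 2x_C − x_B) − 28x_C.
∂π/∂x_C = 186 − 4x_C − x_B = 0 ⇒ x_C = 46.5 − 0.25x_B.
Setting x_C = x_B in the reaction function: x_C = 46.5 − 0.25x_C, so x_C = 46.5 / 1.25 = 37.2.
P_C = 214 − 2·37.2 − 37.2 = 102.4.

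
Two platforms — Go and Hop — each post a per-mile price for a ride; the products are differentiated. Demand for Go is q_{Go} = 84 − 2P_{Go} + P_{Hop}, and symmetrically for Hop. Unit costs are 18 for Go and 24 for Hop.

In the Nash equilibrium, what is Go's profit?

1039.68

Go's profit: π = (P_{Go} − 18)(84 − 2P_{Go} + P_{Hop}).
∂π/∂P_{Go} = 120 − 4P_{Go} + P_{Hop} = 0 ⇒ P_{Go} = 30 + 0.25P_{Hop}.
Similarly P_{Hop} = 33 + 0.25P_{Go}.
Substituting the second reaction function into the first: P_{Go} = 30 + 0.25(33 + 0.25P_{Go}), which gives 0.9375P_{Go} = 38.25 ⇒ P_{Go} = 40.8.
Then P_{Hop} = 33 + 0.25·40.8 = 43.2.
q_{Go} = 84 − 2·40.8 + 43.2 = 45.6.
Profit = (40.8 − 18)·45.6 = 1039.68.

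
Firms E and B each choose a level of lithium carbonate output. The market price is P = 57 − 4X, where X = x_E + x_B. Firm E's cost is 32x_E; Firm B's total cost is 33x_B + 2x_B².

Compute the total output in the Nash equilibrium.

Firm E's profit: π = x_E(57 − 4(x_E + x_B)) − 32x_E.
∂π/∂x_E = 25 − 8x_E − 4x_B = 0, so x_E = 3.125 − 0.5x_B.
For B: ∂π/∂x_B = 24 − 12x_B − 4x_E = 0 ⇒ x_B = 2 − (1/3)x_E.
Solving the two reaction functions simultaneously: (1 − (−0.5)(−1/3))x_E = 3.125 − 0.5·2, so (5/6)x_E = 2.125 and x_E = 2.55.
Then x_B = 2 − (1/3)·2.55 = 1.15.
Total output: 2.55 + 1.15 = 3.7.

3.7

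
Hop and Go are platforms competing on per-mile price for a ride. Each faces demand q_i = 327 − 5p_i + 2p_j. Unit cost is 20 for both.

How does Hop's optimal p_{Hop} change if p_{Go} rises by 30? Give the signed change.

Hop's profit: π = (p_{Hop} − 20)(327 − 5p_{Hop} + 2p_{Go}).
∂π/∂p_{Hop} = 427 − 10p_{Hop} + 2p_{Go} = 0 ⇒ p_{Hop} = 42.7 + 0.2p_{Go}.
The reaction-function slope is 0.2, so a 30-unit rise in p_{Go} moves p_{Hop} by 0.2 × 30 = 6. Hop's best response rises — the actions are strategic complements.

6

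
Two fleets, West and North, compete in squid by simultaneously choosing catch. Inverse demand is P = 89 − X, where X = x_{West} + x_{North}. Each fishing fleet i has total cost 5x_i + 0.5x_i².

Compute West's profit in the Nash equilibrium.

Fishing fleet West's profit: π = x_{West}(89 − (x_{West} + x_{North})) − 5x_{West} − 0.5x_{West}².
∂π/∂x_{West} = 84 − 3x_{West} − x_{North} = 0, so x_{West} = 28 − (1/3)x_{North}.
Setting x_{West} = x_{North} in the reaction function: x_{West} = 28 − (1/3)x_{West}, so x_{West} = 28 / (4/3) = 21.
Price P = 89 − 42 = 47.
West's profit: (47 − 5)·21 − 0.5(21)² = 661.5.

661.5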